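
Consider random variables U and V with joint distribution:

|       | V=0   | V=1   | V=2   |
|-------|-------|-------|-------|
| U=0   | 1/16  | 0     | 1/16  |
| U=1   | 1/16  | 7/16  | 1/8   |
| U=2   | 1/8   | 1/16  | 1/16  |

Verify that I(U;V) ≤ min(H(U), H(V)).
Marginal P(U) (row sums):
  P(U=0) = 1/16 + 0 + 1/16 = 1/8
  P(U=1) = 1/16 + 7/16 + 1/8 = 5/8
  P(U=2) = 1/8 + 1/16 + 1/16 = 1/4
Marginal P(V) (column sums):
  P(V=0) = 1/16 + 1/16 + 1/8 = 1/4
  P(V=1) = 0 + 7/16 + 1/16 = 1/2
  P(V=2) = 1/16 + 1/8 + 1/16 = 1/4

H(U) = -[(1/8)·log₂(1/8) + (5/8)·log₂(5/8) + (1/4)·log₂(1/4)]
  = 0.3750 + 0.4238 + 0.5000
  = 1.2988 bits
H(V) = -[(1/4)·log₂(1/4) + (1/2)·log₂(1/2) + (1/4)·log₂(1/4)]
  = 0.5000 + 0.5000 + 0.5000
  = 1.5000 bits
H(U,V) = -[(1/16)·log₂(1/16) + (1/16)·log₂(1/16) + (1/16)·log₂(1/16) + (7/16)·log₂(7/16) + (1/8)·log₂(1/8) + (1/8)·log₂(1/8) + (1/16)·log₂(1/16) + (1/16)·log₂(1/16)]
  = 0.2500 + 0.2500 + 0.2500 + 0.5218 + 0.3750 + 0.3750 + 0.2500 + 0.2500
  = 2.5218 bits

I(U;V) = H(U) + H(V) - H(U,V)
  = 1.2988 + 1.5000 - 2.5218
  = 0.2770 bits

min(H(U), H(V)) = min(1.2988, 1.5000) = 1.2988 bits
Since 0.2770 ≤ 1.2988, the bound is satisfied ✓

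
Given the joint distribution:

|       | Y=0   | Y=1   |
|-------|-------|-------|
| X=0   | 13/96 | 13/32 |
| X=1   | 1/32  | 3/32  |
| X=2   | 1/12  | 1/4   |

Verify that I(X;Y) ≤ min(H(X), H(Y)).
Marginal P(X) (row sums):
  P(X=0) = 13/96 + 13/32 = 13/24
  P(X=1) = 1/32 + 3/32 = 1/8
  P(X=2) = 1/12 + 1/4 = 1/3
Marginal P(Y) (column sums):
  P(Y=0) = 13/96 + 1/32 + 1/12 = 1/4
  P(Y=1) = 13/32 + 3/32 + 1/4 = 3/4

H(X) = -[(13/24)·log₂(13/24) + (1/8)·log₂(1/8) + (1/3)·log₂(1/3)]
  = 0.4791 + 0.3750 + 0.5283
  = 1.3824 bits
H(Y) = -[(1/4)·log₂(1/4) + (3/4)·log₂(3/4)]
  = 0.5000 + 0.3113
  = 0.8113 bits
H(X,Y) = -[(13/96)·log₂(13/96) + (13/32)·log₂(13/32) + (1/32)·log₂(1/32) + (3/32)·log₂(3/32) + (1/12)·log₂(1/12) + (1/4)·log₂(1/4)]
  = 0.3906 + 0.5279 + 0.1563 + 0.3202 + 0.2987 + 0.5000
  = 2.1937 bits

I(X;Y) = H(X) + H(Y) - H(X,Y)
  = 1.3824 + 0.8113 - 2.1937
  = 0.0000 bits

min(H(X), H(Y)) = min(1.3824, 0.8113) = 0.8113 bits
Since 0.0000 ≤ 0.8113, the bound is satisfied ✓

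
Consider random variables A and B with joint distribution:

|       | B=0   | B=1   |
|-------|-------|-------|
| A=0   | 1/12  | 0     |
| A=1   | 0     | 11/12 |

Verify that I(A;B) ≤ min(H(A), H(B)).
Marginal P(A) (row sums):
  P(A=0) = 1/12 + 0 = 1/12
  P(A=1) = 0 + 11/12 = 11/12
Marginal P(B) (column sums):
  P(B=0) = 1/12 + 0 = 1/12
  P(B=1) = 0 + 11/12 = 11/12

H(A) = -[(1/12)·log₂(1/12) + (11/12)·log₂(11/12)]
  = 0.2987 + 0.1151
  = 0.4138 bits
H(B) = -[(1/12)·log₂(1/12) + (11/12)·log₂(11/12)]
  = 0.2987 + 0.1151
  = 0.4138 bits
H(A,B) = -[(1/12)·log₂(1/12) + (11/12)·log₂(11/12)]
  = 0.2987 + 0.1151
  = 0.4138 bits

I(A;B) = H(A) + H(B) - H(A,B)
  = 0.4138 + 0.4138 - 0.4138
  = 0.4138 bits

min(H(A), H(B)) = min(0.4138, 0.4138) = 0.4138 bits
Since 0.4138 ≤ 0.4138, the bound is satisfied ✓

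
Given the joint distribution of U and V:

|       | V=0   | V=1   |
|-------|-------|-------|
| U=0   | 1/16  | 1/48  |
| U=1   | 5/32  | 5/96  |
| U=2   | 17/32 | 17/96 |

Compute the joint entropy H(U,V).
H(U,V) = -Σ P(U,V) log₂ P(U,V), summed over the non-zero cells:
H(U,V) = -[(1/16)·log₂(1/16) + (1/48)·log₂(1/48) + (5/32)·log₂(5/32) + (5/96)·log₂(5/96) + (17/32)·log₂(17/32) + (17/96)·log₂(17/96)]
  = 0.2500 + 0.1164 + 0.4184 + 0.2220 + 0.4848 + 0.4423
  = 1.9339 bits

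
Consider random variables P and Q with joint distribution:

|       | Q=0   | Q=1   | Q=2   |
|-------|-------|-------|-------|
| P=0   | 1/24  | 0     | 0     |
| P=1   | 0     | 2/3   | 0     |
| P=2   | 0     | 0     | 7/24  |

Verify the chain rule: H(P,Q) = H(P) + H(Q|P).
Left side:
H(P,Q) = -[(1/24)·log₂(1/24) + (2/3)·log₂(2/3) + (7/24)·log₂(7/24)]
  = 0.1910 + 0.3900 + 0.5185
  = 1.0995 bits

Right side:
Marginal P(P) (row sums):
  P(P=0) = 1/24 + 0 + 0 = 1/24
  P(P=1) = 0 + 2/3 + 0 = 2/3
  P(P=2) = 0 + 0 + 7/24 = 7/24
H(P) = -[(1/24)·log₂(1/24) + (2/3)·log₂(2/3) + (7/24)·log₂(7/24)]
  = 0.1910 + 0.3900 + 0.5185
  = 1.0995 bits
H(Q|P) = -Σ P(P,Q)·log₂ P(Q|P), where P(Q|P) = P(P,Q) / P(P)
  (cells with P(P,Q) = 0 contribute 0)
  (P=0,Q=0): P(Q|P) = (1/24)/(1/24) = 1;  -(1/24)·log₂(1) = 0.0000
  (P=1,Q=1): P(Q|P) = (2/3)/(2/3) = 1;  -(2/3)·log₂(1) = 0.0000
  (P=2,Q=2): P(Q|P) = (7/24)/(7/24) = 1;  -(7/24)·log₂(1) = 0.0000
H(Q|P) = 0.0000 + 0.0000 + 0.0000
  = 0.0000 bits
H(P) + H(Q|P) = 1.0995 + 0.0000 = 1.0995 bits

Both sides equal 1.0995 bits, so the chain rule holds ✓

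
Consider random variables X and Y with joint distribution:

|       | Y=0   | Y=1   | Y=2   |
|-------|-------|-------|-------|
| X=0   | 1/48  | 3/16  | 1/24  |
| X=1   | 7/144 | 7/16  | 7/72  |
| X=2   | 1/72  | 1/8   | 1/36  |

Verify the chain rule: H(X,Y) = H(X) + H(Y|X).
Left side:
H(X,Y) = -[(1/48)·log₂(1/48) + (3/16)·log₂(3/16) + (1/24)·log₂(1/24) + (7/144)·log₂(7/144) + (7/16)·log₂(7/16) + (7/72)·log₂(7/72) + (1/72)·log₂(1/72) + (1/8)·log₂(1/8) + (1/36)·log₂(1/36)]
  = 0.1164 + 0.4528 + 0.1910 + 0.2121 + 0.5218 + 0.3269 + 0.0857 + 0.3750 + 0.1436
  = 2.4253 bits

Right side:
Marginal P(X) (row sums):
  P(X=0) = 1/48 + 3/16 + 1/24 = 1/4
  P(X=1) = 7/144 + 7/16 + 7/72 = 7/12
  P(X=2) = 1/72 + 1/8 + 1/36 = 1/6
H(X) = -[(1/4)·log₂(1/4) + (7/12)·log₂(7/12) + (1/6)·log₂(1/6)]
  = 0.5000 + 0.4536 + 0.4308
  = 1.3844 bits
H(Y|X) = -Σ P(X,Y)·log₂ P(Y|X), where P(Y|X) = P(X,Y) / P(X)
  (X=0,Y=0): P(Y|X) = (1/48)/(1/4) = 1/12;  -(1/48)·log₂(1/12) = 0.0747
  (X=0,Y=1): P(Y|X) = (3/16)/(1/4) = 3/4;  -(3/16)·log₂(3/4) = 0.0778
  (X=0,Y=2): P(Y|X) = (1/24)/(1/4) = 1/6;  -(1/24)·log₂(1/6) = 0.1077
  (X=1,Y=0): P(Y|X) = (7/144)/(7/12) = 1/12;  -(7/144)·log₂(1/12) = 0.1743
  (X=1,Y=1): P(Y|X) = (7/16)/(7/12) = 3/4;  -(7/16)·log₂(3/4) = 0.1816
  (X=1,Y=2): P(Y|X) = (7/72)/(7/12) = 1/6;  -(7/72)·log₂(1/6) = 0.2513
  (X=2,Y=0): P(Y|X) = (1/72)/(1/6) = 1/12;  -(1/72)·log₂(1/12) = 0.0498
  (X=2,Y=1): P(Y|X) = (1/8)/(1/6) = 3/4;  -(1/8)·log₂(3/4) = 0.0519
  (X=2,Y=2): P(Y|X) = (1/36)/(1/6) = 1/6;  -(1/36)·log₂(1/6) = 0.0718
H(Y|X) = 0.0747 + 0.0778 + 0.1077 + 0.1743 + 0.1816 + 0.2513 + 0.0498 + 0.0519 + 0.0718
  = 1.0409 bits
H(X) + H(Y|X) = 1.3844 + 1.0409 = 2.4253 bits

Both sides equal 2.4253 bits, so the chain rule holds ✓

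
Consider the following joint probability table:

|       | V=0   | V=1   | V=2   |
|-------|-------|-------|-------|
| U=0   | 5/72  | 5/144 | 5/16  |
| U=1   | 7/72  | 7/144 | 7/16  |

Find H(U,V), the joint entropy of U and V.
H(U,V) = -Σ P(U,V) log₂ P(U,V), summed over the non-zero cells:
H(U,V) = -[(5/72)·log₂(5/72) + (5/144)·log₂(5/144) + (5/16)·log₂(5/16) + (7/72)·log₂(7/72) + (7/144)·log₂(7/144) + (7/16)·log₂(7/16)]
  = 0.2672 + 0.1683 + 0.5244 + 0.3269 + 0.2121 + 0.5218
  = 2.0207 bits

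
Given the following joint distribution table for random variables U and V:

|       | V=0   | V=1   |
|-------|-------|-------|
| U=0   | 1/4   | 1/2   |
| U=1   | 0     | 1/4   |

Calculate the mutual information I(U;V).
Marginal P(U) (row sums):
  P(U=0) = 1/4 + 1/2 = 3/4
  P(U=1) = 0 + 1/4 = 1/4
Marginal P(V) (column sums):
  P(V=0) = 1/4 + 0 = 1/4
  P(V=1) = 1/2 + 1/4 = 3/4

H(U) = -[(3/4)·log₂(3/4) + (1/4)·log₂(1/4)]
  = 0.3113 + 0.5000
  = 0.8113 bits
H(V) = -[(1/4)·log₂(1/4) + (3/4)·log₂(3/4)]
  = 0.5000 + 0.3113
  = 0.8113 bits
H(U,V) = -[(1/4)·log₂(1/4) + (1/2)·log₂(1/2) + (1/4)·log₂(1/4)]
  = 0.5000 + 0.5000 + 0.5000
  = 1.5000 bits

I(U;V) = H(U) + H(V) - H(U,V)
  = 0.8113 + 0.8113 - 1.5000
  = 0.1226 bits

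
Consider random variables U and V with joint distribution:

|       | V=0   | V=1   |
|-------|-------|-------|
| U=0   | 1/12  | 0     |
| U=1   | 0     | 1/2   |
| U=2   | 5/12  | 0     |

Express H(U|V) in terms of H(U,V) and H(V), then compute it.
H(U|V) = H(U,V) - H(V)

Marginal P(V) (column sums):
  P(V=0) = 1/12 + 0 + 5/12 = 1/2
  P(V=1) = 0 + 1/2 + 0 = 1/2

H(U,V) = -[(1/12)·log₂(1/12) + (1/2)·log₂(1/2) + (5/12)·log₂(5/12)]
  = 0.2987 + 0.5000 + 0.5263
  = 1.3250 bits
H(V) = -[(1/2)·log₂(1/2) + (1/2)·log₂(1/2)]
  = 0.5000 + 0.5000
  = 1.0000 bits

H(U|V) = 1.3250 - 1.0000 = 0.3250 bits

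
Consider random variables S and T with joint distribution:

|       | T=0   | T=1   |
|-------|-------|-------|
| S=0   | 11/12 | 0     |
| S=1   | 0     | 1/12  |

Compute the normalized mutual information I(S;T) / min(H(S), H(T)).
Marginal P(S) (row sums):
  P(S=0) = 11/12 + 0 = 11/12
  P(S=1) = 0 + 1/12 = 1/12
Marginal P(T) (column sums):
  P(T=0) = 11/12 + 0 = 11/12
  P(T=1) = 0 + 1/12 = 1/12

H(S) = -[(11/12)·log₂(11/12) + (1/12)·log₂(1/12)]
  = 0.1151 + 0.2987
  = 0.4138 bits
H(T) = -[(11/12)·log₂(11/12) + (1/12)·log₂(1/12)]
  = 0.1151 + 0.2987
  = 0.4138 bits
H(S,T) = -[(11/12)·log₂(11/12) + (1/12)·log₂(1/12)]
  = 0.1151 + 0.2987
  = 0.4138 bits

I(S;T) = H(S) + H(T) - H(S,T)
  = 0.4138 + 0.4138 - 0.4138
  = 0.4138 bits

min(H(S), H(T)) = min(0.4138, 0.4138) = 0.4138 bits
Normalized MI = 0.4138 / 0.4138 = 1.0000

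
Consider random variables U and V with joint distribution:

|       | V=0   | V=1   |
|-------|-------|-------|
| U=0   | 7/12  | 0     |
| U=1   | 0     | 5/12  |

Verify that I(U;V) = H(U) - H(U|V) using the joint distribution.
Left side, from I(U;V) = H(U) + H(V) - H(U,V):
Marginal P(U) (row sums):
  P(U=0) = 7/12 + 0 = 7/12
  P(U=1) = 0 + 5/12 = 5/12
Marginal P(V) (column sums):
  P(V=0) = 7/12 + 0 = 7/12
  P(V=1) = 0 + 5/12 = 5/12

H(U) = -[(7/12)·log₂(7/12) + (5/12)·log₂(5/12)]
  = 0.4536 + 0.5263
  = 0.9799 bits
H(V) = -[(7/12)·log₂(7/12) + (5/12)·log₂(5/12)]
  = 0.4536 + 0.5263
  = 0.9799 bits
H(U,V) = -[(7/12)·log₂(7/12) + (5/12)·log₂(5/12)]
  = 0.4536 + 0.5263
  = 0.9799 bits

I(U;V) = H(U) + H(V) - H(U,V)
  = 0.9799 + 0.9799 - 0.9799
  = 0.9799 bits

Right side, with H(U|V) computed directly from the conditional probabilities:
H(U|V) = -Σ P(U,V)·log₂ P(U|V), where P(U|V) = P(U,V) / P(V)
  (cells with P(U,V) = 0 contribute 0)
  (U=0,V=0): P(U|V) = (7/12)/(7/12) = 1;  -(7/12)·log₂(1) = 0.0000
  (U=1,V=1): P(U|V) = (5/12)/(5/12) = 1;  -(5/12)·log₂(1) = 0.0000
H(U|V) = 0.0000 + 0.0000
  = 0.0000 bits
H(U) - H(U|V) = 0.9799 - 0.0000 = 0.9799 bits

Both sides equal 0.9799 bits, so I(U;V) = H(U) - H(U|V) ✓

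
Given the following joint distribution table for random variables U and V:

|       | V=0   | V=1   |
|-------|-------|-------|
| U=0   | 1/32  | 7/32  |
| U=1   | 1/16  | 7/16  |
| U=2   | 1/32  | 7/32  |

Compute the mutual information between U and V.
Marginal P(U) (row sums):
  P(U=0) = 1/32 + 7/32 = 1/4
  P(U=1) = 1/16 + 7/16 = 1/2
  P(U=2) = 1/32 + 7/32 = 1/4
Marginal P(V) (column sums):
  P(V=0) = 1/32 + 1/16 + 1/32 = 1/8
  P(V=1) = 7/32 + 7/16 + 7/32 = 7/8

H(U) = -[(1/4)·log₂(1/4) + (1/2)·log₂(1/2) + (1/4)·log₂(1/4)]
  = 0.5000 + 0.5000 + 0.5000
  = 1.5000 bits
H(V) = -[(1/8)·log₂(1/8) + (7/8)·log₂(7/8)]
  = 0.3750 + 0.1686
  = 0.5436 bits
H(U,V) = -[(1/32)·log₂(1/32) + (7/32)·log₂(7/32) + (1/16)·log₂(1/16) + (7/16)·log₂(7/16) + (1/32)·log₂(1/32) + (7/32)·log₂(7/32)]
  = 0.1563 + 0.4796 + 0.2500 + 0.5218 + 0.1563 + 0.4796
  = 2.0436 bits

I(U;V) = H(U) + H(V) - H(U,V)
  = 1.5000 + 0.5436 - 2.0436
  = 0.0000 bits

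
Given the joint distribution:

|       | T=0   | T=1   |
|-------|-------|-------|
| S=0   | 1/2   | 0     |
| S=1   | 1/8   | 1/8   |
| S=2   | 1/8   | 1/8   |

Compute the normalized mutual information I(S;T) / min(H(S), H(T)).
Marginal P(S) (row sums):
  P(S=0) = 1/2 + 0 = 1/2
  P(S=1) = 1/8 + 1/8 = 1/4
  P(S=2) = 1/8 + 1/8 = 1/4
Marginal P(T) (column sums):
  P(T=0) = 1/2 + 1/8 + 1/8 = 3/4
  P(T=1) = 0 + 1/8 + 1/8 = 1/4

H(S) = -[(1/2)·log₂(1/2) + (1/4)·log₂(1/4) + (1/4)·log₂(1/4)]
  = 0.5000 + 0.5000 + 0.5000
  = 1.5000 bits
H(T) = -[(3/4)·log₂(3/4) + (1/4)·log₂(1/4)]
  = 0.3113 + 0.5000
  = 0.8113 bits
H(S,T) = -[(1/2)·log₂(1/2) + (1/8)·log₂(1/8) + (1/8)·log₂(1/8) + (1/8)·log₂(1/8) + (1/8)·log₂(1/8)]
  = 0.5000 + 0.3750 + 0.3750 + 0.3750 + 0.3750
  = 2.0000 bits

I(S;T) = H(S) + H(T) - H(S,T)
  = 1.5000 + 0.8113 - 2.0000
  = 0.3113 bits

min(H(S), H(T)) = min(1.5000, 0.8113) = 0.8113 bits
Normalized MI = 0.3113 / 0.8113 = 0.3837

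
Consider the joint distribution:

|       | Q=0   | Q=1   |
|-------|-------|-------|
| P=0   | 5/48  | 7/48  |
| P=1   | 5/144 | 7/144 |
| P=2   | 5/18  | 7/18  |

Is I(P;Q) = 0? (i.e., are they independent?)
Marginal P(P) (row sums):
  P(P=0) = 5/48 + 7/48 = 1/4
  P(P=1) = 5/144 + 7/144 = 1/12
  P(P=2) = 5/18 + 7/18 = 2/3
Marginal P(Q) (column sums):
  P(Q=0) = 5/48 + 5/144 + 5/18 = 5/12
  P(Q=1) = 7/48 + 7/144 + 7/18 = 7/12

P and Q are independent iff P(P=i,Q=j) = P(P=i)·P(Q=j) for every cell.
  P(P=0)·P(Q=0) = 1/4 × 5/12 = 5/48 = P(P=0,Q=0) ✓
  P(P=0)·P(Q=1) = 1/4 × 7/12 = 7/48 = P(P=0,Q=1) ✓
  P(P=1)·P(Q=0) = 1/12 × 5/12 = 5/144 = P(P=1,Q=0) ✓
  P(P=1)·P(Q=1) = 1/12 × 7/12 = 7/144 = P(P=1,Q=1) ✓
  P(P=2)·P(Q=0) = 2/3 × 5/12 = 5/18 = P(P=2,Q=0) ✓
  P(P=2)·P(Q=1) = 2/3 × 7/12 = 7/18 = P(P=2,Q=1) ✓

Yes, P and Q are independent: every cell factors, so I(P;Q) = 0 bits.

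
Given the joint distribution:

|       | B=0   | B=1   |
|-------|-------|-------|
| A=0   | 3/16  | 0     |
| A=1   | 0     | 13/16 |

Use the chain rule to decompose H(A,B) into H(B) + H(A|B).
By the chain rule: H(A,B) = H(B) + H(A|B)

Marginal P(B) (column sums):
  P(B=0) = 3/16 + 0 = 3/16
  P(B=1) = 0 + 13/16 = 13/16
H(B) = -[(3/16)·log₂(3/16) + (13/16)·log₂(13/16)]
  = 0.4528 + 0.2434
  = 0.6962 bits
H(A|B) = -Σ P(A,B)·log₂ P(A|B), where P(A|B) = P(A,B) / P(B)
  (cells with P(A,B) = 0 contribute 0)
  (A=0,B=0): P(A|B) = (3/16)/(3/16) = 1;  -(3/16)·log₂(1) = 0.0000
  (A=1,B=1): P(A|B) = (13/16)/(13/16) = 1;  -(13/16)·log₂(1) = 0.0000
H(A|B) = 0.0000 + 0.0000
  = 0.0000 bits

H(A,B) = H(B) + H(A|B) = 0.6962 + 0.0000 = 0.6962 bits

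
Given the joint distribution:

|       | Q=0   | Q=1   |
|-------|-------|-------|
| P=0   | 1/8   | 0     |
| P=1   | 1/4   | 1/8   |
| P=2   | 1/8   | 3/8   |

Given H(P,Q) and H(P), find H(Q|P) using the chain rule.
From the chain rule: H(P,Q) = H(P) + H(Q|P)
Therefore: H(Q|P) = H(P,Q) - H(P)

H(P,Q) = -[(1/8)·log₂(1/8) + (1/4)·log₂(1/4) + (1/8)·log₂(1/8) + (1/8)·log₂(1/8) + (3/8)·log₂(3/8)]
  = 0.3750 + 0.5000 + 0.3750 + 0.3750 + 0.5306
  = 2.1556 bits
Marginal P(P) (row sums):
  P(P=0) = 1/8 + 0 = 1/8
  P(P=1) = 1/4 + 1/8 = 3/8
  P(P=2) = 1/8 + 3/8 = 1/2
H(P) = -[(1/8)·log₂(1/8) + (3/8)·log₂(3/8) + (1/2)·log₂(1/2)]
  = 0.3750 + 0.5306 + 0.5000
  = 1.4056 bits

H(Q|P) = 2.1556 - 1.4056 = 0.7500 bits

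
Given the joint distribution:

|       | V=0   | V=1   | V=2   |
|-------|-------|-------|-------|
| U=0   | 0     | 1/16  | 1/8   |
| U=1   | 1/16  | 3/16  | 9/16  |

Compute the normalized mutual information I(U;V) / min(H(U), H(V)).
Marginal P(U) (row sums):
  P(U=0) = 0 + 1/16 + 1/8 = 3/16
  P(U=1) = 1/16 + 3/16 + 9/16 = 13/16
Marginal P(V) (column sums):
  P(V=0) = 0 + 1/16 = 1/16
  P(V=1) = 1/16 + 3/16 = 1/4
  P(V=2) = 1/8 + 9/16 = 11/16

H(U) = -[(3/16)·log₂(3/16) + (13/16)·log₂(13/16)]
  = 0.4528 + 0.2434
  = 0.6962 bits
H(V) = -[(1/16)·log₂(1/16) + (1/4)·log₂(1/4) + (11/16)·log₂(11/16)]
  = 0.2500 + 0.5000 + 0.3716
  = 1.1216 bits
H(U,V) = -[(1/16)·log₂(1/16) + (1/8)·log₂(1/8) + (1/16)·log₂(1/16) + (3/16)·log₂(3/16) + (9/16)·log₂(9/16)]
  = 0.2500 + 0.3750 + 0.2500 + 0.4528 + 0.4669
  = 1.7947 bits

I(U;V) = H(U) + H(V) - H(U,V)
  = 0.6962 + 1.1216 - 1.7947
  = 0.0231 bits

min(H(U), H(V)) = min(0.6962, 1.1216) = 0.6962 bits
Normalized MI = 0.0231 / 0.6962 = 0.0332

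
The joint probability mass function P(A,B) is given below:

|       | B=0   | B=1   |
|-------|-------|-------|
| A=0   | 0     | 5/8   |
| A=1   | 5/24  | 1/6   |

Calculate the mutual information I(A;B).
Marginal P(A) (row sums):
  P(A=0) = 0 + 5/8 = 5/8
  P(A=1) = 5/24 + 1/6 = 3/8
Marginal P(B) (column sums):
  P(B=0) = 0 + 5/24 = 5/24
  P(B=1) = 5/8 + 1/6 = 19/24

H(A) = -[(5/8)·log₂(5/8) + (3/8)·log₂(3/8)]
  = 0.4238 + 0.5306
  = 0.9544 bits
H(B) = -[(5/24)·log₂(5/24) + (19/24)·log₂(19/24)]
  = 0.4715 + 0.2668
  = 0.7383 bits
H(A,B) = -[(5/8)·log₂(5/8) + (5/24)·log₂(5/24) + (1/6)·log₂(1/6)]
  = 0.4238 + 0.4715 + 0.4308
  = 1.3261 bits

I(A;B) = H(A) + H(B) - H(A,B)
  = 0.9544 + 0.7383 - 1.3261
  = 0.3666 bits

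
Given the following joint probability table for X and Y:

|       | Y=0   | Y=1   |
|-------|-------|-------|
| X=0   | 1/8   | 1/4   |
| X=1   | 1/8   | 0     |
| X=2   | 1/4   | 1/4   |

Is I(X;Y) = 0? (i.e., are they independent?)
Marginal P(X) (row sums):
  P(X=0) = 1/8 + 1/4 = 3/8
  P(X=1) = 1/8 + 0 = 1/8
  P(X=2) = 1/4 + 1/4 = 1/2
Marginal P(Y) (column sums):
  P(Y=0) = 1/8 + 1/8 + 1/4 = 1/2
  P(Y=1) = 1/4 + 0 + 1/4 = 1/2

X and Y are independent iff P(X=i,Y=j) = P(X=i)·P(Y=j) for every cell.
  P(X=0)·P(Y=0) = 3/8 × 1/2 = 3/16, but P(X=0,Y=0) = 1/8 ✗

No, X and Y are not independent. Quantitatively, I(X;Y) > 0:

H(X) = -[(3/8)·log₂(3/8) + (1/8)·log₂(1/8) + (1/2)·log₂(1/2)]
  = 0.5306 + 0.3750 + 0.5000
  = 1.4056 bits
H(Y) = -[(1/2)·log₂(1/2) + (1/2)·log₂(1/2)]
  = 0.5000 + 0.5000
  = 1.0000 bits
H(X,Y) = -[(1/8)·log₂(1/8) + (1/4)·log₂(1/4) + (1/8)·log₂(1/8) + (1/4)·log₂(1/4) + (1/4)·log₂(1/4)]
  = 0.3750 + 0.5000 + 0.3750 + 0.5000 + 0.5000
  = 2.2500 bits
I(X;Y) = H(X) + H(Y) - H(X,Y) = 1.4056 + 1.0000 - 2.2500 = 0.1556 bits > 0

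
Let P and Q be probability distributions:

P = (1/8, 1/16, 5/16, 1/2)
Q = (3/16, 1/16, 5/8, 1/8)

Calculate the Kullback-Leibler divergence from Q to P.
D(P||Q) = Σ P(i) log₂(P(i)/Q(i))
  i=0: (1/8) × log₂((1/8)/(3/16)) = (1/8) × log₂(2/3) = -0.0731
  i=1: (1/16) × log₂((1/16)/(1/16)) = (1/16) × log₂(1) = 0.0000
  i=2: (5/16) × log₂((5/16)/(5/8)) = (5/16) × log₂(1/2) = -0.3125
  i=3: (1/2) × log₂((1/2)/(1/8)) = (1/2) × log₂(4) = 1.0000
D(P||Q) = -0.0731 + 0.0000 - 0.3125 + 1.0000
  = 0.6144 bits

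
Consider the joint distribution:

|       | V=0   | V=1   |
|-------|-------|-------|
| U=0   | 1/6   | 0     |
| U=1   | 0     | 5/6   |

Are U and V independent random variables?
Marginal P(U) (row sums):
  P(U=0) = 1/6 + 0 = 1/6
  P(U=1) = 0 + 5/6 = 5/6
Marginal P(V) (column sums):
  P(V=0) = 1/6 + 0 = 1/6
  P(V=1) = 0 + 5/6 = 5/6

U and V are independent iff P(U=i,V=j) = P(U=i)·P(V=j) for every cell.
  P(U=0)·P(V=0) = 1/6 × 1/6 = 1/36, but P(U=0,V=0) = 1/6 ✗

No, U and V are not independent. Quantitatively, I(U;V) > 0:

H(U) = -[(1/6)·log₂(1/6) + (5/6)·log₂(5/6)]
  = 0.4308 + 0.2192
  = 0.6500 bits
H(V) = -[(1/6)·log₂(1/6) + (5/6)·log₂(5/6)]
  = 0.4308 + 0.2192
  = 0.6500 bits
H(U,V) = -[(1/6)·log₂(1/6) + (5/6)·log₂(5/6)]
  = 0.4308 + 0.2192
  = 0.6500 bits
I(U;V) = H(U) + H(V) - H(U,V) = 0.6500 + 0.6500 - 0.6500 = 0.6500 bits > 0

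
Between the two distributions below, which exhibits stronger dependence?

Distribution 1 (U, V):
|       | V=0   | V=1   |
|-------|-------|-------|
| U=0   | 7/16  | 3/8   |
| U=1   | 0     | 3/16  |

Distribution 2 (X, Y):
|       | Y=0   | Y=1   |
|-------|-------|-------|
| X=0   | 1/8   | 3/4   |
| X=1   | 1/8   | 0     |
Distribution 1 (U, V):
Marginal P(U) (row sums):
  P(U=0) = 7/16 + 3/8 = 13/16
  P(U=1) = 0 + 3/16 = 3/16
Marginal P(V) (column sums):
  P(V=0) = 7/16 + 0 = 7/16
  P(V=1) = 3/8 + 3/16 = 9/16

H(U) = -[(13/16)·log₂(13/16) + (3/16)·log₂(3/16)]
  = 0.2434 + 0.4528
  = 0.6962 bits
H(V) = -[(7/16)·log₂(7/16) + (9/16)·log₂(9/16)]
  = 0.5218 + 0.4669
  = 0.9887 bits
H(U,V) = -[(7/16)·log₂(7/16) + (3/8)·log₂(3/8) + (3/16)·log₂(3/16)]
  = 0.5218 + 0.5306 + 0.4528
  = 1.5052 bits

I(U;V) = H(U) + H(V) - H(U,V)
  = 0.6962 + 0.9887 - 1.5052
  = 0.1797 bits

Distribution 2 (X, Y):
Marginal P(X) (row sums):
  P(X=0) = 1/8 + 3/4 = 7/8
  P(X=1) = 1/8 + 0 = 1/8
Marginal P(Y) (column sums):
  P(Y=0) = 1/8 + 1/8 = 1/4
  P(Y=1) = 3/4 + 0 = 3/4

H(X) = -[(7/8)·log₂(7/8) + (1/8)·log₂(1/8)]
  = 0.1686 + 0.3750
  = 0.5436 bits
H(Y) = -[(1/4)·log₂(1/4) + (3/4)·log₂(3/4)]
  = 0.5000 + 0.3113
  = 0.8113 bits
H(X,Y) = -[(1/8)·log₂(1/8) + (3/4)·log₂(3/4) + (1/8)·log₂(1/8)]
  = 0.3750 + 0.3113 + 0.3750
  = 1.0613 bits

I(X;Y) = H(X) + H(Y) - H(X,Y)
  = 0.5436 + 0.8113 - 1.0613
  = 0.2936 bits

I(X;Y) = 0.2936 bits > I(U;V) = 0.1797 bits, so (X, Y) has the higher mutual information (stronger dependence).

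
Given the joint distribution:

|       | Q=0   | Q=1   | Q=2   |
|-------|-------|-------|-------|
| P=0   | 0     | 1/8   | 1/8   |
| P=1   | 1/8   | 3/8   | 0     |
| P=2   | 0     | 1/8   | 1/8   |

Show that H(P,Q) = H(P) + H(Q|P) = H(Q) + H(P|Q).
Marginal P(P) (row sums):
  P(P=0) = 0 + 1/8 + 1/8 = 1/4
  P(P=1) = 1/8 + 3/8 + 0 = 1/2
  P(P=2) = 0 + 1/8 + 1/8 = 1/4
Marginal P(Q) (column sums):
  P(Q=0) = 0 + 1/8 + 0 = 1/8
  P(Q=1) = 1/8 + 3/8 + 1/8 = 5/8
  P(Q=2) = 1/8 + 0 + 1/8 = 1/4

Decomposition 1: H(P) + H(Q|P)
H(P) = -[(1/4)·log₂(1/4) + (1/2)·log₂(1/2) + (1/4)·log₂(1/4)]
  = 0.5000 + 0.5000 + 0.5000
  = 1.5000 bits
H(Q|P) = -Σ P(P,Q)·log₂ P(Q|P), where P(Q|P) = P(P,Q) / P(P)
  (cells with P(P,Q) = 0 contribute 0)
  (P=0,Q=1): P(Q|P) = (1/8)/(1/4) = 1/2;  -(1/8)·log₂(1/2) = 0.1250
  (P=0,Q=2): P(Q|P) = (1/8)/(1/4) = 1/2;  -(1/8)·log₂(1/2) = 0.1250
  (P=1,Q=0): P(Q|P) = (1/8)/(1/2) = 1/4;  -(1/8)·log₂(1/4) = 0.2500
  (P=1,Q=1): P(Q|P) = (3/8)/(1/2) = 3/4;  -(3/8)·log₂(3/4) = 0.1556
  (P=2,Q=1): P(Q|P) = (1/8)/(1/4) = 1/2;  -(1/8)·log₂(1/2) = 0.1250
  (P=2,Q=2): P(Q|P) = (1/8)/(1/4) = 1/2;  -(1/8)·log₂(1/2) = 0.1250
H(Q|P) = 0.1250 + 0.1250 + 0.2500 + 0.1556 + 0.1250 + 0.1250
  = 0.9056 bits
H(P) + H(Q|P) = 1.5000 + 0.9056 = 2.4056 bits

Decomposition 2: H(Q) + H(P|Q)
H(Q) = -[(1/8)·log₂(1/8) + (5/8)·log₂(5/8) + (1/4)·log₂(1/4)]
  = 0.3750 + 0.4238 + 0.5000
  = 1.2988 bits
H(P|Q) = -Σ P(P,Q)·log₂ P(P|Q), where P(P|Q) = P(P,Q) / P(Q)
  (cells with P(P,Q) = 0 contribute 0)
  (P=0,Q=1): P(P|Q) = (1/8)/(5/8) = 1/5;  -(1/8)·log₂(1/5) = 0.2902
  (P=0,Q=2): P(P|Q) = (1/8)/(1/4) = 1/2;  -(1/8)·log₂(1/2) = 0.1250
  (P=1,Q=0): P(P|Q) = (1/8)/(1/8) = 1;  -(1/8)·log₂(1) = 0.0000
  (P=1,Q=1): P(P|Q) = (3/8)/(5/8) = 3/5;  -(3/8)·log₂(3/5) = 0.2764
  (P=2,Q=1): P(P|Q) = (1/8)/(5/8) = 1/5;  -(1/8)·log₂(1/5) = 0.2902
  (P=2,Q=2): P(P|Q) = (1/8)/(1/4) = 1/2;  -(1/8)·log₂(1/2) = 0.1250
H(P|Q) = 0.2902 + 0.1250 + 0.0000 + 0.2764 + 0.2902 + 0.1250
  = 1.1068 bits
H(Q) + H(P|Q) = 1.2988 + 1.1068 = 2.4056 bits

Direct computation of the joint entropy:
H(P,Q) = -[(1/8)·log₂(1/8) + (1/8)·log₂(1/8) + (1/8)·log₂(1/8) + (3/8)·log₂(3/8) + (1/8)·log₂(1/8) + (1/8)·log₂(1/8)]
  = 0.3750 + 0.3750 + 0.3750 + 0.5306 + 0.3750 + 0.3750
  = 2.4056 bits

All three agree: H(P,Q) = 2.4056 bits ✓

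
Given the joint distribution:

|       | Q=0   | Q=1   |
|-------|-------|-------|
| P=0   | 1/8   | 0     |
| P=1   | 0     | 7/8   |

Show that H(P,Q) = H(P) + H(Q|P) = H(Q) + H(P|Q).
Marginal P(P) (row sums):
  P(P=0) = 1/8 + 0 = 1/8
  P(P=1) = 0 + 7/8 = 7/8
Marginal P(Q) (column sums):
  P(Q=0) = 1/8 + 0 = 1/8
  P(Q=1) = 0 + 7/8 = 7/8

Decomposition 1: H(P) + H(Q|P)
H(P) = -[(1/8)·log₂(1/8) + (7/8)·log₂(7/8)]
  = 0.3750 + 0.1686
  = 0.5436 bits
H(Q|P) = -Σ P(P,Q)·log₂ P(Q|P), where P(Q|P) = P(P,Q) / P(P)
  (cells with P(P,Q) = 0 contribute 0)
  (P=0,Q=0): P(Q|P) = (1/8)/(1/8) = 1;  -(1/8)·log₂(1) = 0.0000
  (P=1,Q=1): P(Q|P) = (7/8)/(7/8) = 1;  -(7/8)·log₂(1) = 0.0000
H(Q|P) = 0.0000 + 0.0000
  = 0.0000 bits
H(P) + H(Q|P) = 0.5436 + 0.0000 = 0.5436 bits

Decomposition 2: H(Q) + H(P|Q)
H(Q) = -[(1/8)·log₂(1/8) + (7/8)·log₂(7/8)]
  = 0.3750 + 0.1686
  = 0.5436 bits
H(P|Q) = -Σ P(P,Q)·log₂ P(P|Q), where P(P|Q) = P(P,Q) / P(Q)
  (cells with P(P,Q) = 0 contribute 0)
  (P=0,Q=0): P(P|Q) = (1/8)/(1/8) = 1;  -(1/8)·log₂(1) = 0.0000
  (P=1,Q=1): P(P|Q) = (7/8)/(7/8) = 1;  -(7/8)·log₂(1) = 0.0000
H(P|Q) = 0.0000 + 0.0000
  = 0.0000 bits
H(Q) + H(P|Q) = 0.5436 + 0.0000 = 0.5436 bits

Direct computation of the joint entropy:
H(P,Q) = -[(1/8)·log₂(1/8) + (7/8)·log₂(7/8)]
  = 0.3750 + 0.1686
  = 0.5436 bits

All three agree: H(P,Q) = 0.5436 bits ✓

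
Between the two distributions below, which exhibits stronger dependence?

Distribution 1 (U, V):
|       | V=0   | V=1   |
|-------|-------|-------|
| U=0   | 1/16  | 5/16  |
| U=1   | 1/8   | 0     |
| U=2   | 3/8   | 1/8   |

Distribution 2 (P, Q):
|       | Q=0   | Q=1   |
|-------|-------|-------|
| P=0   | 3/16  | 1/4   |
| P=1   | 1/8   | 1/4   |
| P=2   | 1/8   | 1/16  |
Distribution 1 (U, V):
Marginal P(U) (row sums):
  P(U=0) = 1/16 + 5/16 = 3/8
  P(U=1) = 1/8 + 0 = 1/8
  P(U=2) = 3/8 + 1/8 = 1/2
Marginal P(V) (column sums):
  P(V=0) = 1/16 + 1/8 + 3/8 = 9/16
  P(V=1) = 5/16 + 0 + 1/8 = 7/16

H(U) = -[(3/8)·log₂(3/8) + (1/8)·log₂(1/8) + (1/2)·log₂(1/2)]
  = 0.5306 + 0.3750 + 0.5000
  = 1.4056 bits
H(V) = -[(9/16)·log₂(9/16) + (7/16)·log₂(7/16)]
  = 0.4669 + 0.5218
  = 0.9887 bits
H(U,V) = -[(1/16)·log₂(1/16) + (5/16)·log₂(5/16) + (1/8)·log₂(1/8) + (3/8)·log₂(3/8) + (1/8)·log₂(1/8)]
  = 0.2500 + 0.5244 + 0.3750 + 0.5306 + 0.3750
  = 2.0550 bits

I(U;V) = H(U) + H(V) - H(U,V)
  = 1.4056 + 0.9887 - 2.0550
  = 0.3393 bits

Distribution 2 (P, Q):
Marginal P(P) (row sums):
  P(P=0) = 3/16 + 1/4 = 7/16
  P(P=1) = 1/8 + 1/4 = 3/8
  P(P=2) = 1/8 + 1/16 = 3/16
Marginal P(Q) (column sums):
  P(Q=0) = 3/16 + 1/8 + 1/8 = 7/16
  P(Q=1) = 1/4 + 1/4 + 1/16 = 9/16

H(P) = -[(7/16)·log₂(7/16) + (3/8)·log₂(3/8) + (3/16)·log₂(3/16)]
  = 0.5218 + 0.5306 + 0.4528
  = 1.5052 bits
H(Q) = -[(7/16)·log₂(7/16) + (9/16)·log₂(9/16)]
  = 0.5218 + 0.4669
  = 0.9887 bits
H(P,Q) = -[(3/16)·log₂(3/16) + (1/4)·log₂(1/4) + (1/8)·log₂(1/8) + (1/4)·log₂(1/4) + (1/8)·log₂(1/8) + (1/16)·log₂(1/16)]
  = 0.4528 + 0.5000 + 0.3750 + 0.5000 + 0.3750 + 0.2500
  = 2.4528 bits

I(P;Q) = H(P) + H(Q) - H(P,Q)
  = 1.5052 + 0.9887 - 2.4528
  = 0.0411 bits

I(U;V) = 0.3393 bits > I(P;Q) = 0.0411 bits, so (U, V) has the higher mutual information (stronger dependence).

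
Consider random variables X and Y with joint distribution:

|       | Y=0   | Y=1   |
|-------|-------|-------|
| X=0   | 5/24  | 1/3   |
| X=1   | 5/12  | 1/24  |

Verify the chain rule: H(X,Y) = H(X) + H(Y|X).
Left side:
H(X,Y) = -[(5/24)·log₂(5/24) + (1/3)·log₂(1/3) + (5/12)·log₂(5/12) + (1/24)·log₂(1/24)]
  = 0.4715 + 0.5283 + 0.5263 + 0.1910
  = 1.7171 bits

Right side:
Marginal P(X) (row sums):
  P(X=0) = 5/24 + 1/3 = 13/24
  P(X=1) = 5/12 + 1/24 = 11/24
H(X) = -[(13/24)·log₂(13/24) + (11/24)·log₂(11/24)]
  = 0.4791 + 0.5159
  = 0.9950 bits
H(Y|X) = -Σ P(X,Y)·log₂ P(Y|X), where P(Y|X) = P(X,Y) / P(X)
  (X=0,Y=0): P(Y|X) = (5/24)/(13/24) = 5/13;  -(5/24)·log₂(5/13) = 0.2872
  (X=0,Y=1): P(Y|X) = (1/3)/(13/24) = 8/13;  -(1/3)·log₂(8/13) = 0.2335
  (X=1,Y=0): P(Y|X) = (5/12)/(11/24) = 10/11;  -(5/12)·log₂(10/11) = 0.0573
  (X=1,Y=1): P(Y|X) = (1/24)/(11/24) = 1/11;  -(1/24)·log₂(1/11) = 0.1441
H(Y|X) = 0.2872 + 0.2335 + 0.0573 + 0.1441
  = 0.7221 bits
H(X) + H(Y|X) = 0.9950 + 0.7221 = 1.7171 bits

Both sides equal 1.7171 bits, so the chain rule holds ✓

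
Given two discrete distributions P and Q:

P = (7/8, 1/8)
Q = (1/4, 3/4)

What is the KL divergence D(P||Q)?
D(P||Q) = Σ P(i) log₂(P(i)/Q(i))
  i=0: (7/8) × log₂((7/8)/(1/4)) = (7/8) × log₂(7/2) = 1.5814
  i=1: (1/8) × log₂((1/8)/(3/4)) = (1/8) × log₂(1/6) = -0.3231
D(P||Q) = 1.5814 - 0.3231
  = 1.2583 bits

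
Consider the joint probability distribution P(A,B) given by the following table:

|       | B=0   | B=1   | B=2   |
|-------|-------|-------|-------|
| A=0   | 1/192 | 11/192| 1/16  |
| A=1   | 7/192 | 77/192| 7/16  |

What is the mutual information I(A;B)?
Marginal P(A) (row sums):
  P(A=0) = 1/192 + 11/192 + 1/16 = 1/8
  P(A=1) = 7/192 + 77/192 + 7/16 = 7/8
Marginal P(B) (column sums):
  P(B=0) = 1/192 + 7/192 = 1/24
  P(B=1) = 11/192 + 77/192 = 11/24
  P(B=2) = 1/16 + 7/16 = 1/2

H(A) = -[(1/8)·log₂(1/8) + (7/8)·log₂(7/8)]
  = 0.3750 + 0.1686
  = 0.5436 bits
H(B) = -[(1/24)·log₂(1/24) + (11/24)·log₂(11/24) + (1/2)·log₂(1/2)]
  = 0.1910 + 0.5159 + 0.5000
  = 1.2069 bits
H(A,B) = -[(1/192)·log₂(1/192) + (11/192)·log₂(11/192) + (1/16)·log₂(1/16) + (7/192)·log₂(7/192) + (77/192)·log₂(77/192) + (7/16)·log₂(7/16)]
  = 0.0395 + 0.2364 + 0.2500 + 0.1742 + 0.5286 + 0.5218
  = 1.7505 bits

I(A;B) = H(A) + H(B) - H(A,B)
  = 0.5436 + 1.2069 - 1.7505
  = 0.0000 bits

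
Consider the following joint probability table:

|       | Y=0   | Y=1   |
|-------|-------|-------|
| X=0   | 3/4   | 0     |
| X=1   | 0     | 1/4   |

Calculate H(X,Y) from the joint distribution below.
H(X,Y) = -Σ P(X,Y) log₂ P(X,Y), summed over the non-zero cells:
H(X,Y) = -[(3/4)·log₂(3/4) + (1/4)·log₂(1/4)]
  = 0.3113 + 0.5000
  = 0.8113 bits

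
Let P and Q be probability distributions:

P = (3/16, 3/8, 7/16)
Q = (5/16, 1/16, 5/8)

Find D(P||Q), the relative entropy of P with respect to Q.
D(P||Q) = Σ P(i) log₂(P(i)/Q(i))
  i=0: (3/16) × log₂((3/16)/(5/16)) = (3/16) × log₂(3/5) = -0.1382
  i=1: (3/8) × log₂((3/8)/(1/16)) = (3/8) × log₂(6) = 0.9694
  i=2: (7/16) × log₂((7/16)/(5/8)) = (7/16) × log₂(7/10) = -0.2251
D(P||Q) = -0.1382 + 0.9694 - 0.2251
  = 0.6061 bits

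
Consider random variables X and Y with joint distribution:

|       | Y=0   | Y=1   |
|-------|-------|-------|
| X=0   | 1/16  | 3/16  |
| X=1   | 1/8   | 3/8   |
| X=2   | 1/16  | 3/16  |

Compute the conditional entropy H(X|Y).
Marginal P(Y) (column sums):
  P(Y=0) = 1/16 + 1/8 + 1/16 = 1/4
  P(Y=1) = 3/16 + 3/8 + 3/16 = 3/4

H(X|Y) = -Σ P(X,Y)·log₂ P(X|Y), where P(X|Y) = P(X,Y) / P(Y)
  (X=0,Y=0): P(X|Y) = (1/16)/(1/4) = 1/4;  -(1/16)·log₂(1/4) = 0.1250
  (X=0,Y=1): P(X|Y) = (3/16)/(3/4) = 1/4;  -(3/16)·log₂(1/4) = 0.3750
  (X=1,Y=0): P(X|Y) = (1/8)/(1/4) = 1/2;  -(1/8)·log₂(1/2) = 0.1250
  (X=1,Y=1): P(X|Y) = (3/8)/(3/4) = 1/2;  -(3/8)·log₂(1/2) = 0.3750
  (X=2,Y=0): P(X|Y) = (1/16)/(1/4) = 1/4;  -(1/16)·log₂(1/4) = 0.1250
  (X=2,Y=1): P(X|Y) = (3/16)/(3/4) = 1/4;  -(3/16)·log₂(1/4) = 0.3750
H(X|Y) = 0.1250 + 0.3750 + 0.1250 + 0.3750 + 0.1250 + 0.3750
  = 1.5000 bits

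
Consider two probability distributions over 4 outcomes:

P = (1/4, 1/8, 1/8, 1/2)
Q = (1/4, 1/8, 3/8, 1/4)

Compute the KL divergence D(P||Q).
D(P||Q) = Σ P(i) log₂(P(i)/Q(i))
  i=0: (1/4) × log₂((1/4)/(1/4)) = (1/4) × log₂(1) = 0.0000
  i=1: (1/8) × log₂((1/8)/(1/8)) = (1/8) × log₂(1) = 0.0000
  i=2: (1/8) × log₂((1/8)/(3/8)) = (1/8) × log₂(1/3) = -0.1981
  i=3: (1/2) × log₂((1/2)/(1/4)) = (1/2) × log₂(2) = 0.5000
D(P||Q) = 0.0000 + 0.0000 - 0.1981 + 0.5000
  = 0.3019 bits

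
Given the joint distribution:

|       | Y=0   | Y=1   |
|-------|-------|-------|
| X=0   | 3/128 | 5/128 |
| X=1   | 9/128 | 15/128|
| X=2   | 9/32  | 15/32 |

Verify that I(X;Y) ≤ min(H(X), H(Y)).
Marginal P(X) (row sums):
  P(X=0) = 3/128 + 5/128 = 1/16
  P(X=1) = 9/128 + 15/128 = 3/16
  P(X=2) = 9/32 + 15/32 = 3/4
Marginal P(Y) (column sums):
  P(Y=0) = 3/128 + 9/128 + 9/32 = 3/8
  P(Y=1) = 5/128 + 15/128 + 15/32 = 5/8

H(X) = -[(1/16)·log₂(1/16) + (3/16)·log₂(3/16) + (3/4)·log₂(3/4)]
  = 0.2500 + 0.4528 + 0.3113
  = 1.0141 bits
H(Y) = -[(3/8)·log₂(3/8) + (5/8)·log₂(5/8)]
  = 0.5306 + 0.4238
  = 0.9544 bits
H(X,Y) = -[(3/128)·log₂(3/128) + (5/128)·log₂(5/128) + (9/128)·log₂(9/128) + (15/128)·log₂(15/128) + (9/32)·log₂(9/32) + (15/32)·log₂(15/32)]
  = 0.1269 + 0.1827 + 0.2693 + 0.3625 + 0.5147 + 0.5124
  = 1.9685 bits

I(X;Y) = H(X) + H(Y) - H(X,Y)
  = 1.0141 + 0.9544 - 1.9685
  = 0.0000 bits

min(H(X), H(Y)) = min(1.0141, 0.9544) = 0.9544 bits
Since 0.0000 ≤ 0.9544, the bound is satisfied ✓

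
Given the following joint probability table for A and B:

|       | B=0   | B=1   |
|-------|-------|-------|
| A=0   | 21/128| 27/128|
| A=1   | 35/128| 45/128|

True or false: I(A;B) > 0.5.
Marginal P(A) (row sums):
  P(A=0) = 21/128 + 27/128 = 3/8
  P(A=1) = 35/128 + 45/128 = 5/8
Marginal P(B) (column sums):
  P(B=0) = 21/128 + 35/128 = 7/16
  P(B=1) = 27/128 + 45/128 = 9/16

H(A) = -[(3/8)·log₂(3/8) + (5/8)·log₂(5/8)]
  = 0.5306 + 0.4238
  = 0.9544 bits
H(B) = -[(7/16)·log₂(7/16) + (9/16)·log₂(9/16)]
  = 0.5218 + 0.4669
  = 0.9887 bits
H(A,B) = -[(21/128)·log₂(21/128) + (27/128)·log₂(27/128) + (35/128)·log₂(35/128) + (45/128)·log₂(45/128)]
  = 0.4278 + 0.4736 + 0.5115 + 0.5302
  = 1.9431 bits

I(A;B) = H(A) + H(B) - H(A,B)
  = 0.9544 + 0.9887 - 1.9431
  = 0.0000 bits

False. I(A;B) = 0.0000 bits, which is ≤ 0.5 bits.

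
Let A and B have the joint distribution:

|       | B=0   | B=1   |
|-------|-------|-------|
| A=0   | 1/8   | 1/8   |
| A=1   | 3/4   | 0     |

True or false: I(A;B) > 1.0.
Marginal P(A) (row sums):
  P(A=0) = 1/8 + 1/8 = 1/4
  P(A=1) = 3/4 + 0 = 3/4
Marginal P(B) (column sums):
  P(B=0) = 1/8 + 3/4 = 7/8
  P(B=1) = 1/8 + 0 = 1/8

H(A) = -[(1/4)·log₂(1/4) + (3/4)·log₂(3/4)]
  = 0.5000 + 0.3113
  = 0.8113 bits
H(B) = -[(7/8)·log₂(7/8) + (1/8)·log₂(1/8)]
  = 0.1686 + 0.3750
  = 0.5436 bits
H(A,B) = -[(1/8)·log₂(1/8) + (1/8)·log₂(1/8) + (3/4)·log₂(3/4)]
  = 0.3750 + 0.3750 + 0.3113
  = 1.0613 bits

I(A;B) = H(A) + H(B) - H(A,B)
  = 0.8113 + 0.5436 - 1.0613
  = 0.2936 bits

False. I(A;B) = 0.2936 bits, which is ≤ 1.0 bits.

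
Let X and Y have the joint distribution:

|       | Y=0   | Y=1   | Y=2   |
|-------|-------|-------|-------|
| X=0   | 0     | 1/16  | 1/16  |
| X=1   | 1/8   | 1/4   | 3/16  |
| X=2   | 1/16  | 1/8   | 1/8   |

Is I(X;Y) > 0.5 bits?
Marginal P(X) (row sums):
  P(X=0) = 0 + 1/16 + 1/16 = 1/8
  P(X=1) = 1/8 + 1/4 + 3/16 = 9/16
  P(X=2) = 1/16 + 1/8 + 1/8 = 5/16
Marginal P(Y) (column sums):
  P(Y=0) = 0 + 1/8 + 1/16 = 3/16
  P(Y=1) = 1/16 + 1/4 + 1/8 = 7/16
  P(Y=2) = 1/16 + 3/16 + 1/8 = 3/8

H(X) = -[(1/8)·log₂(1/8) + (9/16)·log₂(9/16) + (5/16)·log₂(5/16)]
  = 0.3750 + 0.4669 + 0.5244
  = 1.3663 bits
H(Y) = -[(3/16)·log₂(3/16) + (7/16)·log₂(7/16) + (3/8)·log₂(3/8)]
  = 0.4528 + 0.5218 + 0.5306
  = 1.5052 bits
H(X,Y) = -[(1/16)·log₂(1/16) + (1/16)·log₂(1/16) + (1/8)·log₂(1/8) + (1/4)·log₂(1/4) + (3/16)·log₂(3/16) + (1/16)·log₂(1/16) + (1/8)·log₂(1/8) + (1/8)·log₂(1/8)]
  = 0.2500 + 0.2500 + 0.3750 + 0.5000 + 0.4528 + 0.2500 + 0.3750 + 0.3750
  = 2.8278 bits

I(X;Y) = H(X) + H(Y) - H(X,Y)
  = 1.3663 + 1.5052 - 2.8278
  = 0.0437 bits

No. I(X;Y) = 0.0437 bits, which is ≤ 0.5 bits.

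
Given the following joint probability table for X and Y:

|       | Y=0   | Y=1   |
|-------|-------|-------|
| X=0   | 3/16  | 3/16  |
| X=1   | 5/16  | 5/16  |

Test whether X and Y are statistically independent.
Marginal P(X) (row sums):
  P(X=0) = 3/16 + 3/16 = 3/8
  P(X=1) = 5/16 + 5/16 = 5/8
Marginal P(Y) (column sums):
  P(Y=0) = 3/16 + 5/16 = 1/2
  P(Y=1) = 3/16 + 5/16 = 1/2

X and Y are independent iff P(X=i,Y=j) = P(X=i)·P(Y=j) for every cell.
  P(X=0)·P(Y=0) = 3/8 × 1/2 = 3/16 = P(X=0,Y=0) ✓
  P(X=0)·P(Y=1) = 3/8 × 1/2 = 3/16 = P(X=0,Y=1) ✓
  P(X=1)·P(Y=0) = 5/8 × 1/2 = 5/16 = P(X=1,Y=0) ✓
  P(X=1)·P(Y=1) = 5/8 × 1/2 = 5/16 = P(X=1,Y=1) ✓

Yes, X and Y are independent: every cell factors, so I(X;Y) = 0 bits.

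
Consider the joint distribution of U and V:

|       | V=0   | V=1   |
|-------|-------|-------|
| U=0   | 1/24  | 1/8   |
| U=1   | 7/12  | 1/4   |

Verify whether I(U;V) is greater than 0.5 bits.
Marginal P(U) (row sums):
  P(U=0) = 1/24 + 1/8 = 1/6
  P(U=1) = 7/12 + 1/4 = 5/6
Marginal P(V) (column sums):
  P(V=0) = 1/24 + 7/12 = 5/8
  P(V=1) = 1/8 + 1/4 = 3/8

H(U) = -[(1/6)·log₂(1/6) + (5/6)·log₂(5/6)]
  = 0.4308 + 0.2192
  = 0.6500 bits
H(V) = -[(5/8)·log₂(5/8) + (3/8)·log₂(3/8)]
  = 0.4238 + 0.5306
  = 0.9544 bits
H(U,V) = -[(1/24)·log₂(1/24) + (1/8)·log₂(1/8) + (7/12)·log₂(7/12) + (1/4)·log₂(1/4)]
  = 0.1910 + 0.3750 + 0.4536 + 0.5000
  = 1.5196 bits

I(U;V) = H(U) + H(V) - H(U,V)
  = 0.6500 + 0.9544 - 1.5196
  = 0.0848 bits

No. I(U;V) = 0.0848 bits, which is ≤ 0.5 bits.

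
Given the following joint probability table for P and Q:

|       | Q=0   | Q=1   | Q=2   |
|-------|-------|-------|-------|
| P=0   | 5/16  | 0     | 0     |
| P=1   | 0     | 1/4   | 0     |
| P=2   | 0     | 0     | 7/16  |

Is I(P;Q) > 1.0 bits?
Marginal P(P) (row sums):
  P(P=0) = 5/16 + 0 + 0 = 5/16
  P(P=1) = 0 + 1/4 + 0 = 1/4
  P(P=2) = 0 + 0 + 7/16 = 7/16
Marginal P(Q) (column sums):
  P(Q=0) = 5/16 + 0 + 0 = 5/16
  P(Q=1) = 0 + 1/4 + 0 = 1/4
  P(Q=2) = 0 + 0 + 7/16 = 7/16

H(P) = -[(5/16)·log₂(5/16) + (1/4)·log₂(1/4) + (7/16)·log₂(7/16)]
  = 0.5244 + 0.5000 + 0.5218
  = 1.5462 bits
H(Q) = -[(5/16)·log₂(5/16) + (1/4)·log₂(1/4) + (7/16)·log₂(7/16)]
  = 0.5244 + 0.5000 + 0.5218
  = 1.5462 bits
H(P,Q) = -[(5/16)·log₂(5/16) + (1/4)·log₂(1/4) + (7/16)·log₂(7/16)]
  = 0.5244 + 0.5000 + 0.5218
  = 1.5462 bits

I(P;Q) = H(P) + H(Q) - H(P,Q)
  = 1.5462 + 1.5462 - 1.5462
  = 1.5462 bits

Yes. I(P;Q) = 1.5462 bits, which is > 1.0 bits.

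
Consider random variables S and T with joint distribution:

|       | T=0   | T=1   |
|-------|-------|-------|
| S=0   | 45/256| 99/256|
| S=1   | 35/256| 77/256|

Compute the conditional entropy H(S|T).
Marginal P(T) (column sums):
  P(T=0) = 45/256 + 35/256 = 5/16
  P(T=1) = 99/256 + 77/256 = 11/16

H(S|T) = -Σ P(S,T)·log₂ P(S|T), where P(S|T) = P(S,T) / P(T)
  (S=0,T=0): P(S|T) = (45/256)/(5/16) = 9/16;  -(45/256)·log₂(9/16) = 0.1459
  (S=0,T=1): P(S|T) = (99/256)/(11/16) = 9/16;  -(99/256)·log₂(9/16) = 0.3210
  (S=1,T=0): P(S|T) = (35/256)/(5/16) = 7/16;  -(35/256)·log₂(7/16) = 0.1631
  (S=1,T=1): P(S|T) = (77/256)/(11/16) = 7/16;  -(77/256)·log₂(7/16) = 0.3587
H(S|T) = 0.1459 + 0.3210 + 0.1631 + 0.3587
  = 0.9887 bits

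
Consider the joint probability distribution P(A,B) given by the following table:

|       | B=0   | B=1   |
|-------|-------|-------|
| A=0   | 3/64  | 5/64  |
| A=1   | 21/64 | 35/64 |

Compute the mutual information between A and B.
Marginal P(A) (row sums):
  P(A=0) = 3/64 + 5/64 = 1/8
  P(A=1) = 21/64 + 35/64 = 7/8
Marginal P(B) (column sums):
  P(B=0) = 3/64 + 21/64 = 3/8
  P(B=1) = 5/64 + 35/64 = 5/8

H(A) = -[(1/8)·log₂(1/8) + (7/8)·log₂(7/8)]
  = 0.3750 + 0.1686
  = 0.5436 bits
H(B) = -[(3/8)·log₂(3/8) + (5/8)·log₂(5/8)]
  = 0.5306 + 0.4238
  = 0.9544 bits
H(A,B) = -[(3/64)·log₂(3/64) + (5/64)·log₂(5/64) + (21/64)·log₂(21/64) + (35/64)·log₂(35/64)]
  = 0.2070 + 0.2873 + 0.5275 + 0.4762
  = 1.4980 bits

I(A;B) = H(A) + H(B) - H(A,B)
  = 0.5436 + 0.9544 - 1.4980
  = 0.0000 bits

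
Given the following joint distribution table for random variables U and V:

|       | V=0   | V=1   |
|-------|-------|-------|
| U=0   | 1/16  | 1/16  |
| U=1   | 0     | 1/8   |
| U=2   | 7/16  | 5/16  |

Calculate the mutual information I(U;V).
Marginal P(U) (row sums):
  P(U=0) = 1/16 + 1/16 = 1/8
  P(U=1) = 0 + 1/8 = 1/8
  P(U=2) = 7/16 + 5/16 = 3/4
Marginal P(V) (column sums):
  P(V=0) = 1/16 + 0 + 7/16 = 1/2
  P(V=1) = 1/16 + 1/8 + 5/16 = 1/2

H(U) = -[(1/8)·log₂(1/8) + (1/8)·log₂(1/8) + (3/4)·log₂(3/4)]
  = 0.3750 + 0.3750 + 0.3113
  = 1.0613 bits
H(V) = -[(1/2)·log₂(1/2) + (1/2)·log₂(1/2)]
  = 0.5000 + 0.5000
  = 1.0000 bits
H(U,V) = -[(1/16)·log₂(1/16) + (1/16)·log₂(1/16) + (1/8)·log₂(1/8) + (7/16)·log₂(7/16) + (5/16)·log₂(5/16)]
  = 0.2500 + 0.2500 + 0.3750 + 0.5218 + 0.5244
  = 1.9212 bits

I(U;V) = H(U) + H(V) - H(U,V)
  = 1.0613 + 1.0000 - 1.9212
  = 0.1401 bits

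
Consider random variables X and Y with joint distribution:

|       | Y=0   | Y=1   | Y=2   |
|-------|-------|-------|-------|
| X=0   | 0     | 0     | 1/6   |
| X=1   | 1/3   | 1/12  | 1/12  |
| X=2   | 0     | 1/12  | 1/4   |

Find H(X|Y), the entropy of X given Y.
Marginal P(Y) (column sums):
  P(Y=0) = 0 + 1/3 + 0 = 1/3
  P(Y=1) = 0 + 1/12 + 1/12 = 1/6
  P(Y=2) = 1/6 + 1/12 + 1/4 = 1/2

H(X|Y) = -Σ P(X,Y)·log₂ P(X|Y), where P(X|Y) = P(X,Y) / P(Y)
  (cells with P(X,Y) = 0 contribute 0)
  (X=0,Y=2): P(X|Y) = (1/6)/(1/2) = 1/3;  -(1/6)·log₂(1/3) = 0.2642
  (X=1,Y=0): P(X|Y) = (1/3)/(1/3) = 1;  -(1/3)·log₂(1) = 0.0000
  (X=1,Y=1): P(X|Y) = (1/12)/(1/6) = 1/2;  -(1/12)·log₂(1/2) = 0.0833
  (X=1,Y=2): P(X|Y) = (1/12)/(1/2) = 1/6;  -(1/12)·log₂(1/6) = 0.2154
  (X=2,Y=1): P(X|Y) = (1/12)/(1/6) = 1/2;  -(1/12)·log₂(1/2) = 0.0833
  (X=2,Y=2): P(X|Y) = (1/4)/(1/2) = 1/2;  -(1/4)·log₂(1/2) = 0.2500
H(X|Y) = 0.2642 + 0.0000 + 0.0833 + 0.2154 + 0.0833 + 0.2500
  = 0.8962 bits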